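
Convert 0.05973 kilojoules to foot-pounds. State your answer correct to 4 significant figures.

44.05 foot-pounds

1 kilojoule = 737.562 ft·lbf.
0.05973 × 737.562 ≈ 44.05 ft·lbf.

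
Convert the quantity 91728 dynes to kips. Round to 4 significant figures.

0.0002062 kips

1 dyn = 2.24809 × 10^-9 kip.
Then 91728 × 2.24809 × 10^-9 ≈ 0.0002062 kip.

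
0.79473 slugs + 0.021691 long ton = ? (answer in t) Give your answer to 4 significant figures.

0.03364 t

0.79473 slug = 0.0115982 t and 0.021691 long ton = 0.0220391 t.
0.0115982 + 0.0220391 ≈ 0.03364 t.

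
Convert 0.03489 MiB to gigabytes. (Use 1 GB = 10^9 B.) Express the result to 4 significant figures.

3.658e-5 gigabytes

1 mebibyte = 0.00104858 gigabytes.
Thus 0.03489 × 0.00104858 ≈ 3.658e-5 GB.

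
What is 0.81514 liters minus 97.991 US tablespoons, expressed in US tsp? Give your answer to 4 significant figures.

0.81514 L = 165.379 US tsp and 97.991 US tbsp = 293.973 US tsp.
165.379 − 293.973 ≈ -128.6 US tsp.

-128.6 US teaspoons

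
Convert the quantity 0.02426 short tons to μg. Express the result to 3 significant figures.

1 short ton = 9.07185e+11 μg.
Then 0.02426 × 9.07185e+11 ≈ 2.20e+10 μg.

2.20e+10 μg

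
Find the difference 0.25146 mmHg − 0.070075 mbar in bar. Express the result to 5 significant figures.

0.00026518 bar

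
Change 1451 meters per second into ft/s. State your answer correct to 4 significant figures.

1 meter per second = 3.28084 feet per second.
1451 × 3.28084 ≈ 4760 ft/s.

4760 ft/s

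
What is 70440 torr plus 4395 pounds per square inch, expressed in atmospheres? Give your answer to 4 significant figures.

391.7 atmospheres

70440 torr = 92.6842 atm and 4395 psi = 299.062 atm.
92.6842 + 299.062 ≈ 391.7 atm.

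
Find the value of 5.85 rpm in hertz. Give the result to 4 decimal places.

0.0975 Hz

1 rpm = 0.0166667 hertz.
Then 5.85 × 0.0166667 ≈ 0.0975 Hz.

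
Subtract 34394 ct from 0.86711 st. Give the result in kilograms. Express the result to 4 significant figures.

-1.372 kilograms

0.86711 st = 5.50640 kg and 34394 ct = 6.87880 kg.
5.50640 − 6.87880 ≈ -1.372 kg.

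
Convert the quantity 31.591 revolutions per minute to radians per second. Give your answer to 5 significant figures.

3.3082 rad/s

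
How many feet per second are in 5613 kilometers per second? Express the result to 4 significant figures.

1.842 × 10^7 feet per second

1 kilometer per second = 3280.84 feet per second.
5613 × 3280.84 ≈ 1.842 × 10^7 ft/s.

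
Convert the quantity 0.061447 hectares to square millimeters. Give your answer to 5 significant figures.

1 ha = 1.00000e+10 square millimeters.
Thus 0.061447 × 1.00000e+10 ≈ 6.1447e+8 mm².

6.1447e+8 mm²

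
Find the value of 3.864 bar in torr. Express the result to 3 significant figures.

2900 torr

1 bar = 750.062 torr.
Then 3.864 × 750.062 ≈ 2900 torr.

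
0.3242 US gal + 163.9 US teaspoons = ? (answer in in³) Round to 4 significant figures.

0.3242 US gal = 74.8902 in³ and 163.9 US tsp = 49.2980 in³.
74.8902 + 49.2980 ≈ 124.2 in³.

124.2 cubic inches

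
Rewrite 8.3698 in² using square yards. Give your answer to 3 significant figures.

1 in² = 0.000771605 yd².
So 8.3698 × 0.000771605 ≈ 0.00646 yd².

0.00646 yd²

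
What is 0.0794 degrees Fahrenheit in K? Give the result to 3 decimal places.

K = (°F + 459.67) × 5/9.
Applying the formula gives 255.416 K.

255.416 K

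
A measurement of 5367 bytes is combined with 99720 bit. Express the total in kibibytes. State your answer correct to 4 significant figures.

17.41 KiB

5367 B = 5.24121 KiB and 99720 bit = 12.1729 KiB.
5.24121 + 12.1729 ≈ 17.41 KiB.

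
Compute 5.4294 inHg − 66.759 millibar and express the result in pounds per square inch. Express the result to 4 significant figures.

1.698 pounds per square inch

5.4294 inHg = 2.66667 psi and 66.759 mbar = 0.968257 psi.
2.66667 − 0.968257 ≈ 1.698 psi.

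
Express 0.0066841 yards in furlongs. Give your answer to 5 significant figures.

3.0382 × 10^-5 furlong

1 yard = 0.00454545 furlong.
Then 0.0066841 × 0.00454545 ≈ 3.0382 × 10^-5 furlong.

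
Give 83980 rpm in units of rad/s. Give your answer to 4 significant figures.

1 revolution per minute = 0.104720 rad/s.
So 83980 × 0.104720 ≈ 8794 rad/s.

8794 radians per second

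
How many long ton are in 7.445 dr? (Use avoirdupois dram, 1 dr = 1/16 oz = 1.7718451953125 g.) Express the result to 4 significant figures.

1.298e-5 long ton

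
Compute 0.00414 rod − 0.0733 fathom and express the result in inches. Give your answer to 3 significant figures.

-4.46 inches

0.00414 rod = 0.819720 in and 0.0733 fathom = 5.27760 in.
0.819720 − 5.27760 ≈ -4.46 in.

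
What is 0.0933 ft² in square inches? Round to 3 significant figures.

1 square foot = 144.000 in².
0.0933 × 144.000 ≈ 13.4 in².

13.4 square inches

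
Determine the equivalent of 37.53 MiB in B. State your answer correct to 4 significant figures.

3.935 × 10^7 B

1 mebibyte = 1.04858 × 10^6 bytes.
Thus 37.53 × 1.04858 × 10^6 ≈ 3.935 × 10^7 B.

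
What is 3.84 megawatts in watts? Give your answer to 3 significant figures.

1 MW = 1.00000 × 10^6 watts.
Then 3.84 × 1.00000 × 10^6 ≈ 3.84 × 10^6 W.

3.84 × 10^6 W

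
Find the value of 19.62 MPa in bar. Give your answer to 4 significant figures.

1 MPa = 10.0000 bar.
19.62 × 10.0000 ≈ 196.2 bar.

196.2 bar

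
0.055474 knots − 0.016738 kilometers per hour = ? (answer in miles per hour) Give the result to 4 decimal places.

0.0534 mph

0.055474 kn = 0.0638383 mph and 0.016738 km/h = 0.0104005 mph.
0.0638383 − 0.0104005 ≈ 0.0534 mph.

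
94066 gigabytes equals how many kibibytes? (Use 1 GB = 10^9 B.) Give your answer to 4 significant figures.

1 gigabyte = 976562.5 kibibytes.
Thus 94066 × 976562.5 ≈ 9.186e+10 KiB.

9.186e+10 kibibytes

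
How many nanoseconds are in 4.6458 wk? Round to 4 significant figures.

2.810e+15 ns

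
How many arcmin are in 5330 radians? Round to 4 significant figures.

1 rad = 3437.75 arcminutes.
So 5330 × 3437.75 ≈ 1.832 × 10^7 arcmin.

1.832 × 10^7 arcminutes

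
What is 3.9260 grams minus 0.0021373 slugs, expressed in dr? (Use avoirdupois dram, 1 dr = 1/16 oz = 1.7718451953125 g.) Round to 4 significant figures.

-15.39 drams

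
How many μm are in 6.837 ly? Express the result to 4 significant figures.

6.468e+22 μm

1 light-year = 9.46073e+21 micrometers.
Thus 6.837 × 9.46073e+21 ≈ 6.468e+22 μm.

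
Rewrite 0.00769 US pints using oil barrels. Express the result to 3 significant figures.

2.29e-5 bbl

1 US pint = 0.00297619 bbl.
So 0.00769 × 0.00297619 ≈ 2.29e-5 bbl.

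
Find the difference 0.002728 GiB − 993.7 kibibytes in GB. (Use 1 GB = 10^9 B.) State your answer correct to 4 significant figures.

0.001912 GB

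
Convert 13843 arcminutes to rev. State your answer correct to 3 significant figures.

1 arcminute = 4.62963 × 10^-5 revolutions.
13843 × 4.62963 × 10^-5 ≈ 0.641 rev.

0.641 rev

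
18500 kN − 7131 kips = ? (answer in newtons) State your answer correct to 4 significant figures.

-1.322 × 10^7 N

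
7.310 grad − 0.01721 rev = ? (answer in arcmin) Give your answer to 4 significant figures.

23.00 arcminutes

7.310 grad = 394.740 arcmin and 0.01721 rev = 371.736 arcmin.
394.740 − 371.736 ≈ 23.00 arcmin.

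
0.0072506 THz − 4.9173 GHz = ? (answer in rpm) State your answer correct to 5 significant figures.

1.4000e+11 revolutions per minute

0.0072506 THz = 4.35036e+11 rpm and 4.9173 GHz = 2.95038e+11 rpm.
4.35036e+11 − 2.95038e+11 ≈ 1.4000e+11 rpm.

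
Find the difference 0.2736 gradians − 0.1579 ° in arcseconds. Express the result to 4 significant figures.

318.0 arcsec

0.2736 grad = 886.464 arcsec and 0.1579 ° = 568.440 arcsec.
886.464 − 568.440 ≈ 318.0 arcsec.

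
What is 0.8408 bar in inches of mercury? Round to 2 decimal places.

1 bar = 29.5300 inHg.
So 0.8408 × 29.5300 ≈ 24.83 inHg.

24.83 inHg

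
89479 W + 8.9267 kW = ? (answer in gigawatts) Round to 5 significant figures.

89479 W = 8.94790e-5 GW and 8.9267 kW = 8.92670e-6 GW.
8.94790e-5 + 8.92670e-6 ≈ 9.8406e-5 GW.

9.8406e-5 gigawatts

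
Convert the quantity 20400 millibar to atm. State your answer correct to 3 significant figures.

1 millibar = 0.000986923 atm.
20400 × 0.000986923 ≈ 20.1 atm.

20.1 atm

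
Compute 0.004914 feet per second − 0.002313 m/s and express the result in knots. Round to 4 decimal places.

0.004914 ft/s = 0.00291147 kn and 0.002313 m/s = 0.00449611 kn.
0.00291147 − 0.00449611 ≈ -0.0016 kn.

-0.0016 knots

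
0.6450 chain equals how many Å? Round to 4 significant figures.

1 chain = 2.01168 × 10^11 Å.
Then 0.6450 × 2.01168 × 10^11 ≈ 1.298 × 10^11 Å.

1.298 × 10^11 angstroms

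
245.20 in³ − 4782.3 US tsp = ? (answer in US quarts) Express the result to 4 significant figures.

245.20 in³ = 4.24589 US qt and 4782.3 US tsp = 24.9078 US qt.
4.24589 − 24.9078 ≈ -20.66 US qt.

-20.66 US qt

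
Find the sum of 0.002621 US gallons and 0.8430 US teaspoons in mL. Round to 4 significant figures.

0.002621 US gal = 9.92156 mL and 0.8430 US tsp = 4.15508 mL.
9.92156 + 4.15508 ≈ 14.08 mL.

14.08 mL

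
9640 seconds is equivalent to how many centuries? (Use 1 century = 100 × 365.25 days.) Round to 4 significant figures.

3.055e-6 century

1 s = 3.16881e-10 centuries.
Then 9640 × 3.16881e-10 ≈ 3.055e-6 century.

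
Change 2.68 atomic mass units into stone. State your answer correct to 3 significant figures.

1 atomic mass unit = 2.61490e-28 st.
2.68 × 2.61490e-28 ≈ 7.01e-28 st.

7.01e-28 st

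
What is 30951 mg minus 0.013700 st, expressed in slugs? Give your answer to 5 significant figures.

-0.0038405 slug

30951 mg = 0.00212082 slug and 0.013700 st = 0.00596133 slug.
0.00212082 − 0.00596133 ≈ -0.0038405 slug.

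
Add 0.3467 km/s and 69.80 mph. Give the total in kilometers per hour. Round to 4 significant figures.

1360 km/h

0.3467 km/s = 1248.12 km/h and 69.80 mph = 112.332 km/h.
1248.12 + 112.332 ≈ 1360 km/h.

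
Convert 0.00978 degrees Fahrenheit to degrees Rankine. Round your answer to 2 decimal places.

459.68 degrees Rankine

°R = °F + 459.67.
Applying the formula gives 459.68 °R.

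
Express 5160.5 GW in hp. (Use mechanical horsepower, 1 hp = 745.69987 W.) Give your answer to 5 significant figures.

6.9203 × 10^9 hp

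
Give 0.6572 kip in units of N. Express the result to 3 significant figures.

2920 N

1 kip = 4448.22 N.
Then 0.6572 × 4448.22 ≈ 2920 N.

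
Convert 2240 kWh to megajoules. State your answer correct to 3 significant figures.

8060 megajoules

1 kilowatt-hour = 3.60000 megajoules.
Thus 2240 × 3.60000 ≈ 8060 MJ.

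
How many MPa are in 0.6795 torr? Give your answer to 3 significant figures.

1 torr = 0.000133322 megapascals.
Then 0.6795 × 0.000133322 ≈ 9.06 × 10^-5 MPa.

9.06 × 10^-5 megapascals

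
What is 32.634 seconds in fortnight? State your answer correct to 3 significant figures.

2.70e-5 fortnight

1 second = 8.26720e-7 fortnight.
So 32.634 × 8.26720e-7 ≈ 2.70e-5 fortnight.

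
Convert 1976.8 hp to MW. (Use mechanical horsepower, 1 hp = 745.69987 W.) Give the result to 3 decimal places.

1 horsepower = 0.000745700 megawatts.
So 1976.8 × 0.000745700 ≈ 1.474 MW.

1.474 MW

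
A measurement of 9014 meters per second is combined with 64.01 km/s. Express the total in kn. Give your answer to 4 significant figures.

141900 knots

9014 m/s = 17521.8 kn and 64.01 km/s = 124425 kn.
17521.8 + 124425 ≈ 141900 kn.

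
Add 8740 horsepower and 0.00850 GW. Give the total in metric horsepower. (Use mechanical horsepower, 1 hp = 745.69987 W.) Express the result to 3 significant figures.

20400 PS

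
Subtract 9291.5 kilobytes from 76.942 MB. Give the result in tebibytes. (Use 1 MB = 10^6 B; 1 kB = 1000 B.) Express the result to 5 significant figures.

76.942 MB = 6.99783e-5 TiB and 9291.5 kB = 8.45057e-6 TiB.
6.99783e-5 − 8.45057e-6 ≈ 6.1528e-5 TiB.

6.1528e-5 TiB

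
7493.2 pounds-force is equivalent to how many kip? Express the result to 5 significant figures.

7.4932 kip

1 lbf = 0.00100000 kip.
Then 7493.2 × 0.00100000 ≈ 7.4932 kip.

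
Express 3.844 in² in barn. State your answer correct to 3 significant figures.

1 in² = 6.45160e+24 barn.
So 3.844 × 6.45160e+24 ≈ 2.48e+25 barn.

2.48e+25 barns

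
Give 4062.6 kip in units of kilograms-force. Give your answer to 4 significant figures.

1 kip = 453.592 kgf.
Thus 4062.6 × 453.592 ≈ 1.843 × 10^6 kgf.

1.843 × 10^6 kilograms-force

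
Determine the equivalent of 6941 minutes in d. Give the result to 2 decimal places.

1 min = 0.000694444 d.
So 6941 × 0.000694444 ≈ 4.82 d.

4.82 days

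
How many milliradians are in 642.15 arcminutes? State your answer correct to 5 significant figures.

186.79 milliradians

1 arcminute = 0.290888 milliradians.
642.15 × 0.290888 ≈ 186.79 mrad.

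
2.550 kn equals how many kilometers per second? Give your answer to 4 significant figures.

0.001312 km/s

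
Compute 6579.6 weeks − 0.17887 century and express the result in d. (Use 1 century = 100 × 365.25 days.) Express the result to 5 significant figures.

6579.6 wk = 46057.2 d and 0.17887 century = 6533.23 d.
46057.2 − 6533.23 ≈ 39524 d.

39524 days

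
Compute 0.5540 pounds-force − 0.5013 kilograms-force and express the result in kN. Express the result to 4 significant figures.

0.5540 lbf = 0.00246431 kN and 0.5013 kgf = 0.00491607 kN.
0.00246431 − 0.00491607 ≈ -0.002452 kN.

-0.002452 kN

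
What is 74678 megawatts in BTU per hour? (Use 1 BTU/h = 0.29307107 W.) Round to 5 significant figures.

2.5481 × 10^11 BTU/h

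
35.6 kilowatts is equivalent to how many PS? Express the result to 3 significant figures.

48.4 metric horsepower

1 kW = 1.35962 metric horsepower.
So 35.6 × 1.35962 ≈ 48.4 PS.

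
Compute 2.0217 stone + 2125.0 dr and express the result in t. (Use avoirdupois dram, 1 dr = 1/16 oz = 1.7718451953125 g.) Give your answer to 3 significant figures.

0.0166 t

2.0217 st = 0.0128384 t and 2125.0 dr = 0.00376517 t.
0.0128384 + 0.00376517 ≈ 0.0166 t.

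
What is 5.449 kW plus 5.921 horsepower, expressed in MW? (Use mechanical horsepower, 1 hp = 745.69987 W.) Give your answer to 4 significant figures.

5.449 kW = 0.00544900 MW and 5.921 hp = 0.00441529 MW.
0.00544900 + 0.00441529 ≈ 0.009864 MW.

0.009864 megawatts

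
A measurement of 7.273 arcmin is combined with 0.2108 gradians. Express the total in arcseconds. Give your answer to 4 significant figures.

1119 arcsec

7.273 arcmin = 436.380 arcsec and 0.2108 grad = 682.992 arcsec.
436.380 + 682.992 ≈ 1119 arcsec.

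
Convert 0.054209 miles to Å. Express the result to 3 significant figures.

8.72 × 10^11 Å

1 mile = 1.60934 × 10^13 angstroms.
0.054209 × 1.60934 × 10^13 ≈ 8.72 × 10^11 Å.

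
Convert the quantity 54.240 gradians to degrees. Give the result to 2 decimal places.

1 gradian = 0.900000 °.
54.240 × 0.900000 ≈ 48.82 °.

48.82 °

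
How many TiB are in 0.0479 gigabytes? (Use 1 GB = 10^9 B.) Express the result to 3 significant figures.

4.36e-5 tebibytes

1 GB = 0.000909495 tebibytes.
0.0479 × 0.000909495 ≈ 4.36e-5 TiB.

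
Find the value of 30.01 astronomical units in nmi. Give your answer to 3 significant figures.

1 astronomical unit = 8.07764e+7 nautical miles.
So 30.01 × 8.07764e+7 ≈ 2.42e+9 nmi.

2.42e+9 nmi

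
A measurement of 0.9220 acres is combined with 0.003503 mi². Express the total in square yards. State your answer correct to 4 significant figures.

0.9220 acre = 4462.48 yd² and 0.003503 mi² = 10850.9 yd².
4462.48 + 10850.9 ≈ 15310 yd².

15310 yd²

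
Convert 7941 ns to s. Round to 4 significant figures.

7.941e-6 seconds

1 nanosecond = 1.00000e-9 s.
7941 × 1.00000e-9 ≈ 7.941e-6 s.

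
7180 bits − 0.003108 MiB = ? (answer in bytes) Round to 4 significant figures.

-2361 B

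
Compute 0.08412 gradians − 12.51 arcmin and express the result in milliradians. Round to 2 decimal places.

-2.32 mrad

0.08412 grad = 1.32135 mrad and 12.51 arcmin = 3.63901 mrad.
1.32135 − 3.63901 ≈ -2.32 mrad.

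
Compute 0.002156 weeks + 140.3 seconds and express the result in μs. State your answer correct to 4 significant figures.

0.002156 wk = 1.30395 × 10^9 μs and 140.3 s = 1.40300 × 10^8 μs.
1.30395 × 10^9 + 1.40300 × 10^8 ≈ 1.444 × 10^9 μs.

1.444 × 10^9 μs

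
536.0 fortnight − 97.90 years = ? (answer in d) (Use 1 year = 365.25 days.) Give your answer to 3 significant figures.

536.0 fortnight = 7504.00 d and 97.90 yr = 35758.0 d.
7504.00 − 35758.0 ≈ -28300 d.

-28300 days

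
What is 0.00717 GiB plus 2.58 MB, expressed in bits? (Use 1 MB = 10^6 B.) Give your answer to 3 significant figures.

8.22e+7 bits

0.00717 GiB = 6.15898e+7 bit and 2.58 MB = 2.06400e+7 bit.
6.15898e+7 + 2.06400e+7 ≈ 8.22e+7 bit.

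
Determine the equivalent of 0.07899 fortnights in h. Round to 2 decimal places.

1 fortnight = 336.000 h.
0.07899 × 336.000 ≈ 26.54 h.

26.54 hours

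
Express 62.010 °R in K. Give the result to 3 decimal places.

34.450 K

°R = K × 9/5.
Applying the formula gives 34.450 K.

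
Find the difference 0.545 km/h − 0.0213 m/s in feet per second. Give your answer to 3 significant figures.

0.427 ft/s

0.545 km/h = 0.496683 ft/s and 0.0213 m/s = 0.0698819 ft/s.
0.496683 − 0.0698819 ≈ 0.427 ft/s.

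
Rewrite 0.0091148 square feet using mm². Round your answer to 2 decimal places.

1 square foot = 92903.0 square millimeters.
0.0091148 × 92903.0 ≈ 846.79 mm².

846.79 square millimeters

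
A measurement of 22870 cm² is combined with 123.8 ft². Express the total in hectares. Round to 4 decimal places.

0.0014 hectares

22870 cm² = 0.000228700 ha and 123.8 ft² = 0.00115014 ha.
0.000228700 + 0.00115014 ≈ 0.0014 ha.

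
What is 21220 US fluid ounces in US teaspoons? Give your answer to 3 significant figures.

1 US fluid ounce = 6.00000 US teaspoons.
21220 × 6.00000 ≈ 127000 US tsp.

127000 US teaspoons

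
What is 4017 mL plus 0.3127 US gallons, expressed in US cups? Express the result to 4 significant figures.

4017 mL = 16.9789 US cup and 0.3127 US gal = 5.00320 US cup.
16.9789 + 5.00320 ≈ 21.98 US cup.

21.98 US cups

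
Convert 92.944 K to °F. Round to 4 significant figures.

-292.4 °F

K = (°F + 459.67) × 5/9.
Applying the formula gives -292.4 °F.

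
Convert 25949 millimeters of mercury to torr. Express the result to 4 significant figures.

25950 torr

1 mmHg = 1.00000 torr.
Thus 25949 × 1.00000 ≈ 25950 torr.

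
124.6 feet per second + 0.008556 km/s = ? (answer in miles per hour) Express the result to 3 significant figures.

104 mph

124.6 ft/s = 84.9545 mph and 0.008556 km/s = 19.1392 mph.
84.9545 + 19.1392 ≈ 104 mph.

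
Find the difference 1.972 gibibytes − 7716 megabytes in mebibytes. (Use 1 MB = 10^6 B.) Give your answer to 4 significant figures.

-5339 mebibytes

1.972 GiB = 2019.33 MiB and 7716 MB = 7358.55 MiB.
2019.33 − 7358.55 ≈ -5339 MiB.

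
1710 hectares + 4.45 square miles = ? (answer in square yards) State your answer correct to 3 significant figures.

3.42e+7 yd²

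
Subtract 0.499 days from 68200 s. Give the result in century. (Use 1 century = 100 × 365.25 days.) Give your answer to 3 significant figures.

68200 s = 2.16113 × 10^-5 century and 0.499 d = 1.36619 × 10^-5 century.
2.16113 × 10^-5 − 1.36619 × 10^-5 ≈ 7.95 × 10^-6 century.

7.95 × 10^-6 century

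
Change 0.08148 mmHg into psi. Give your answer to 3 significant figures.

0.00158 psi

1 mmHg = 0.0193368 psi.
0.08148 × 0.0193368 ≈ 0.00158 psi.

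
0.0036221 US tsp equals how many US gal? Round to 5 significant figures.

1 US tsp = 0.00130208 US gal.
Then 0.0036221 × 0.00130208 ≈ 4.7163e-6 US gal.

4.7163e-6 US gal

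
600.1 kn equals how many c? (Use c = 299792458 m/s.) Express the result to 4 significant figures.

1 kn = 1.71600e-9 times the speed of light.
Thus 600.1 × 1.71600e-9 ≈ 1.030e-6 c.

1.030e-6 c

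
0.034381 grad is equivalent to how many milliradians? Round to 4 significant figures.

0.5401 mrad

1 grad = 15.7080 mrad.
So 0.034381 × 15.7080 ≈ 0.5401 mrad.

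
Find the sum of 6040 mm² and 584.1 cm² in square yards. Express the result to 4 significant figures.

0.07708 yd²

6040 mm² = 0.00722378 yd² and 584.1 cm² = 0.0698578 yd².
0.00722378 + 0.0698578 ≈ 0.07708 yd².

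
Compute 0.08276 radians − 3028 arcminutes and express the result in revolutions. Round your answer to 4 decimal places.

-0.1270 revolutions

0.08276 rad = 0.0131717 rev and 3028 arcmin = 0.140185 rev.
0.0131717 − 0.140185 ≈ -0.1270 rev.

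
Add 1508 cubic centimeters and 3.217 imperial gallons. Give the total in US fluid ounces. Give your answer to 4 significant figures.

1508 cm³ = 50.9915 US fl oz and 3.217 imp gal = 494.522 US fl oz.
50.9915 + 494.522 ≈ 545.5 US fl oz.

545.5 US fl oz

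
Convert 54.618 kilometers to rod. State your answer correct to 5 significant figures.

10860 rod

1 kilometer = 198.839 rod.
So 54.618 × 198.839 ≈ 10860 rod.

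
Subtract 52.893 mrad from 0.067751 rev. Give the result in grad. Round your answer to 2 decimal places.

0.067751 rev = 27.1004 grad and 52.893 mrad = 3.36727 grad.
27.1004 − 3.36727 ≈ 23.73 grad.

23.73 gradians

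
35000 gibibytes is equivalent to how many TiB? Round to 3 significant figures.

34.2 TiB

1 GiB = 0.0009765625 TiB.
35000 × 0.0009765625 ≈ 34.2 TiB.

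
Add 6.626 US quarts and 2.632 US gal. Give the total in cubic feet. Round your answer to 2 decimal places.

0.57 ft³

6.626 US qt = 0.221442 ft³ and 2.632 US gal = 0.351847 ft³.
0.221442 + 0.351847 ≈ 0.57 ft³.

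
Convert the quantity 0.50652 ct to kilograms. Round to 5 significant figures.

0.00010130 kilograms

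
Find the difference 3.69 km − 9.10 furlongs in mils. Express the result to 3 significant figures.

7.32 × 10^7 mil

3.69 km = 1.45276 × 10^8 mil and 9.10 furlong = 7.20720 × 10^7 mil.
1.45276 × 10^8 − 7.20720 × 10^7 ≈ 7.32 × 10^7 mil.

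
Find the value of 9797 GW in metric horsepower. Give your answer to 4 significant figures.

1 GW = 1.35962e+6 PS.
Thus 9797 × 1.35962e+6 ≈ 1.332e+10 PS.

1.332e+10 PS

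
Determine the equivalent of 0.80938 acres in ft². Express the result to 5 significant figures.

35257 ft²

1 acre = 43560.0 ft².
Then 0.80938 × 43560.0 ≈ 35257 ft².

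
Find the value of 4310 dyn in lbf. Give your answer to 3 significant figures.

0.00969 lbf

1 dyn = 2.24809e-6 lbf.
4310 × 2.24809e-6 ≈ 0.00969 lbf.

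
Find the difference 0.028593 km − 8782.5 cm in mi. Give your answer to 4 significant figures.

0.028593 km = 0.01776687 mi and 8782.5 cm = 0.05457192 mi.
0.01776687 − 0.05457192 ≈ -0.03681 mi.

-0.03681 miles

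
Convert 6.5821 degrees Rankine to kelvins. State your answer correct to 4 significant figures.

3.657 kelvins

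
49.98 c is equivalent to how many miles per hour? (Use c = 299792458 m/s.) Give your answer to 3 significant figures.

1 speed of light = 6.70617e+8 mph.
49.98 × 6.70617e+8 ≈ 3.35e+10 mph.

3.35e+10 mph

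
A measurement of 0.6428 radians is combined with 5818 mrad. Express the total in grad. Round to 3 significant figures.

0.6428 rad = 40.9219 grad and 5818 mrad = 370.385 grad.
40.9219 + 370.385 ≈ 411 grad.

411 grad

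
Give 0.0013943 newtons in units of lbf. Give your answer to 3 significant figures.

0.000313 pounds-force

1 N = 0.224809 pounds-force.
Thus 0.0013943 × 0.224809 ≈ 0.000313 lbf.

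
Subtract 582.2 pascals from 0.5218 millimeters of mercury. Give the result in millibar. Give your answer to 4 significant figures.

-5.126 millibar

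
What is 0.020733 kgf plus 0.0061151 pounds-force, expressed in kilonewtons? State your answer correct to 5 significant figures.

0.00023052 kilonewtons

0.020733 kgf = 0.000203321 kN and 0.0061151 lbf = 2.72013e-5 kN.
0.000203321 + 2.72013e-5 ≈ 0.00023052 kN.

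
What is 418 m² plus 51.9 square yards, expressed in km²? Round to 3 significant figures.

418 m² = 0.000418000 km² and 51.9 yd² = 4.33950 × 10^-5 km².
0.000418000 + 4.33950 × 10^-5 ≈ 0.000461 km².

0.000461 km²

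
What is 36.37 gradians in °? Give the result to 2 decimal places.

1 gradian = 0.900000 °.
Then 36.37 × 0.900000 ≈ 32.73 °.

32.73 °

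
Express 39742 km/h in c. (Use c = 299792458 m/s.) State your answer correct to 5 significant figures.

3.6824e-5 c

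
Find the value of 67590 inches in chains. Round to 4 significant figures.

85.34 chains

1 in = 0.00126263 chain.
Thus 67590 × 0.00126263 ≈ 85.34 chain.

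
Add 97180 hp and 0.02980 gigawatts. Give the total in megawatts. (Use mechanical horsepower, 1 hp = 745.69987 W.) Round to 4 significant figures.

102.3 megawatts

97180 hp = 72.4671 MW and 0.02980 GW = 29.8000 MW.
72.4671 + 29.8000 ≈ 102.3 MW.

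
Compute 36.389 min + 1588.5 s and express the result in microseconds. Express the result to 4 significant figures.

3.772e+9 microseconds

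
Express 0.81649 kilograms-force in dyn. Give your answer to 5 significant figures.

800700 dynes

1 kgf = 980665 dyn.
So 0.81649 × 980665 ≈ 800700 dyn.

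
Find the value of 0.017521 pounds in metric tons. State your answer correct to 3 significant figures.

7.95e-6 t

1 lb = 0.000453592 t.
Then 0.017521 × 0.000453592 ≈ 7.95e-6 t.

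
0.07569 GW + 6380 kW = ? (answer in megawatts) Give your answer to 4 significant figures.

0.07569 GW = 75.6900 MW and 6380 kW = 6.38000 MW.
75.6900 + 6.38000 ≈ 82.07 MW.

82.07 MW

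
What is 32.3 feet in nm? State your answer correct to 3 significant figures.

1 foot = 3.04800e+8 nm.
So 32.3 × 3.04800e+8 ≈ 9.85e+9 nm.

9.85e+9 nm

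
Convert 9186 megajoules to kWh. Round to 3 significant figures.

2550 kWh

1 megajoule = 0.277778 kilowatt-hours.
Then 9186 × 0.277778 ≈ 2550 kWh.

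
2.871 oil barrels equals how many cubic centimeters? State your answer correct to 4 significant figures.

456500 cm³

1 bbl = 158987 cm³.
Then 2.871 × 158987 ≈ 456500 cm³.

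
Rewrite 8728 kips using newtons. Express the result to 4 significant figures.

3.882 × 10^7 N

1 kip = 4448.22 N.
Then 8728 × 4448.22 ≈ 3.882 × 10^7 N.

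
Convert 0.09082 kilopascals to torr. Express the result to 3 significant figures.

1 kilopascal = 7.50062 torr.
Then 0.09082 × 7.50062 ≈ 0.681 torr.

0.681 torr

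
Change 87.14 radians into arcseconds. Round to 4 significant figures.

1.797e+7 arcsec

1 rad = 206265 arcsec.
Thus 87.14 × 206265 ≈ 1.797e+7 arcsec.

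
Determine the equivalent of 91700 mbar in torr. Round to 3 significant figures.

68800 torr

1 millibar = 0.750062 torr.
Then 91700 × 0.750062 ≈ 68800 torr.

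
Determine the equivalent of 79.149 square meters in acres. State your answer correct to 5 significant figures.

1 m² = 0.000247105 acre.
So 79.149 × 0.000247105 ≈ 0.019558 acre.

0.019558 acre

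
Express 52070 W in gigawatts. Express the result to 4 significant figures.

5.207e-5 GW

1 watt = 1.00000e-9 GW.
So 52070 × 1.00000e-9 ≈ 5.207e-5 GW.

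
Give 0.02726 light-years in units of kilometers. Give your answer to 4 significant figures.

2.579 × 10^11 km

1 light-year = 9.46073 × 10^12 kilometers.
0.02726 × 9.46073 × 10^12 ≈ 2.579 × 10^11 km.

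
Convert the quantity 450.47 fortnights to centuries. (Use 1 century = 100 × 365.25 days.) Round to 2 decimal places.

1 fortnight = 0.000383299 century.
450.47 × 0.000383299 ≈ 0.17 century.

0.17 century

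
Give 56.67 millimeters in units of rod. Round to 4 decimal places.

1 mm = 0.000198839 rod.
So 56.67 × 0.000198839 ≈ 0.0113 rod.

0.0113 rods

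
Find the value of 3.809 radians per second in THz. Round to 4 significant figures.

1 rad/s = 1.59155 × 10^-13 THz.
Then 3.809 × 1.59155 × 10^-13 ≈ 6.062 × 10^-13 THz.

6.062 × 10^-13 THz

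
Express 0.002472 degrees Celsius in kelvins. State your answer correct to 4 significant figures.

273.2 kelvins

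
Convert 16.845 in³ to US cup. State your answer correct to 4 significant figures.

1 in³ = 0.0692641 US cups.
So 16.845 × 0.0692641 ≈ 1.167 US cup.

1.167 US cups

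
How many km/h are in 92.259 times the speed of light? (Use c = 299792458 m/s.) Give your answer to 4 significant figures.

9.957 × 10^10 km/h

1 c = 1.07925 × 10^9 kilometers per hour.
Then 92.259 × 1.07925 × 10^9 ≈ 9.957 × 10^10 km/h.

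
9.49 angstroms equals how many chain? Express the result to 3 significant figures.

4.72 × 10^-11 chain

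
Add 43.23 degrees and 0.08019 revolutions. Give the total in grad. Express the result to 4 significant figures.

43.23 ° = 48.0333 grad and 0.08019 rev = 32.0760 grad.
48.0333 + 32.0760 ≈ 80.11 grad.

80.11 grad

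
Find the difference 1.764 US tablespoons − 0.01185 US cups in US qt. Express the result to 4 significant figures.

1.764 US tbsp = 0.0275625 US qt and 0.01185 US cup = 0.00296250 US qt.
0.0275625 − 0.00296250 ≈ 0.02460 US qt.

0.02460 US quarts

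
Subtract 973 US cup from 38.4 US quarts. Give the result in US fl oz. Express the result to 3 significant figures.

38.4 US qt = 1228.80 US fl oz and 973 US cup = 7784.00 US fl oz.
1228.80 − 7784.00 ≈ -6560 US fl oz.

-6560 US fluid ounces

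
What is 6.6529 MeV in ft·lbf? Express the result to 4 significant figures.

1 megaelectronvolt = 1.18170 × 10^-13 ft·lbf.
6.6529 × 1.18170 × 10^-13 ≈ 7.862 × 10^-13 ft·lbf.

7.862 × 10^-13 ft·lbf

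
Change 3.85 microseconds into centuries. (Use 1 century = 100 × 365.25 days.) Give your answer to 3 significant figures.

1.22 × 10^-15 centuries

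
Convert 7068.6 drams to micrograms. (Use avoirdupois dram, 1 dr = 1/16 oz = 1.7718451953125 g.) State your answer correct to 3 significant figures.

1.25e+10 μg

1 dr = 1.77185e+6 micrograms.
So 7068.6 × 1.77185e+6 ≈ 1.25e+10 μg.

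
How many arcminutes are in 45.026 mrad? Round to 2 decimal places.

1 milliradian = 3.43775 arcmin.
Then 45.026 × 3.43775 ≈ 154.79 arcmin.

154.79 arcmin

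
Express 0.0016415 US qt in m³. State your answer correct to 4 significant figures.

1 US qt = 0.000946353 m³.
0.0016415 × 0.000946353 ≈ 1.553 × 10^-6 m³.

1.553 × 10^-6 cubic meters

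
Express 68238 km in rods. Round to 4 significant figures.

1 km = 198.839 rod.
Then 68238 × 198.839 ≈ 1.357 × 10^7 rod.

1.357 × 10^7 rod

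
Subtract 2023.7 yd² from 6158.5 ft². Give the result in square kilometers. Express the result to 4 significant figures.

-0.001120 km²

6158.5 ft² = 0.000572143 km² and 2023.7 yd² = 0.00169207 km².
0.000572143 − 0.00169207 ≈ -0.001120 km².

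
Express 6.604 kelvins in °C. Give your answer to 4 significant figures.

-266.5 °C

K = °C + 273.15.
Applying the formula gives -266.5 °C.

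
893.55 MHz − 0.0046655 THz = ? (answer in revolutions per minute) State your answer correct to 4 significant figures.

893.55 MHz = 5.36130 × 10^10 rpm and 0.0046655 THz = 2.79930 × 10^11 rpm.
5.36130 × 10^10 − 2.79930 × 10^11 ≈ -2.263 × 10^11 rpm.

-2.263 × 10^11 revolutions per minute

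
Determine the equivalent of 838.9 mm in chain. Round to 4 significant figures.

1 millimeter = 4.97097 × 10^-5 chains.
Then 838.9 × 4.97097 × 10^-5 ≈ 0.04170 chain.

0.04170 chain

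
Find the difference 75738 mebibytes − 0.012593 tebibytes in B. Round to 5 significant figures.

6.5571 × 10^10 B

75738 MiB = 7.94170 × 10^10 B and 0.012593 TiB = 1.38461 × 10^10 B.
7.94170 × 10^10 − 1.38461 × 10^10 ≈ 6.5571 × 10^10 B.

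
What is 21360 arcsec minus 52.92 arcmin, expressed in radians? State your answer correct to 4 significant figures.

21360 arcsec = 0.103556 rad and 52.92 arcmin = 0.0153938 rad.
0.103556 − 0.0153938 ≈ 0.08816 rad.

0.08816 rad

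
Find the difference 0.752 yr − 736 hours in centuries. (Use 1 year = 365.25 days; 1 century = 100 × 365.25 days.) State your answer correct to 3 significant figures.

0.752 yr = 0.00752000 century and 736 h = 0.000839608 century.
0.00752000 − 0.000839608 ≈ 0.00668 century.

0.00668 centuries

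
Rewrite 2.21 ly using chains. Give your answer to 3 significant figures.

1.04e+15 chains

1 ly = 4.70290e+14 chain.
2.21 × 4.70290e+14 ≈ 1.04e+15 chain.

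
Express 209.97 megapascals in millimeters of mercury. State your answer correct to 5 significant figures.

1 MPa = 7500.62 millimeters of mercury.
Then 209.97 × 7500.62 ≈ 1.5749 × 10^6 mmHg.

1.5749 × 10^6 millimeters of mercury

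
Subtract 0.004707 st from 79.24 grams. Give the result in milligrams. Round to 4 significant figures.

49350 milligrams

79.24 g = 79240.0 mg and 0.004707 st = 29890.8 mg.
79240.0 − 29890.8 ≈ 49350 mg.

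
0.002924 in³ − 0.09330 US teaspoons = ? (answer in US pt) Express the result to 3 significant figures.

-0.000871 US pt

0.002924 in³ = 0.000101264 US pt and 0.09330 US tsp = 0.000971875 US pt.
0.000101264 − 0.000971875 ≈ -0.000871 US pt.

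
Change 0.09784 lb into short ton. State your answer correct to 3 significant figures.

1 pound = 0.000500000 short tons.
So 0.09784 × 0.000500000 ≈ 4.89e-5 short ton.

4.89e-5 short tons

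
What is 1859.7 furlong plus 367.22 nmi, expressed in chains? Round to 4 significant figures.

1859.7 furlong = 18597.0 chain and 367.22 nmi = 33807.1 chain.
18597.0 + 33807.1 ≈ 52400 chain.

52400 chain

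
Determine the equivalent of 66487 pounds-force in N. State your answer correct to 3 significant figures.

1 pound-force = 4.44822 N.
Thus 66487 × 4.44822 ≈ 296000 N.

296000 N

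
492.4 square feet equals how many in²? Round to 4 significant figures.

70910 square inches

1 square foot = 144.000 square inches.
492.4 × 144.000 ≈ 70910 in².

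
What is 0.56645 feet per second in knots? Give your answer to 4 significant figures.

0.3356 knots

1 ft/s = 0.592484 kn.
Thus 0.56645 × 0.592484 ≈ 0.3356 kn.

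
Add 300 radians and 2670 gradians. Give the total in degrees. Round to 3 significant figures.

19600 °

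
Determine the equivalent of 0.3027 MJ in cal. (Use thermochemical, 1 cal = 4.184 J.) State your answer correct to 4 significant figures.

72350 cal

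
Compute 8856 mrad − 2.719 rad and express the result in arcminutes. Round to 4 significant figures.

8856 mrad = 30444.7 arcmin and 2.719 rad = 9347.23 arcmin.
30444.7 − 9347.23 ≈ 21100 arcmin.

21100 arcminutes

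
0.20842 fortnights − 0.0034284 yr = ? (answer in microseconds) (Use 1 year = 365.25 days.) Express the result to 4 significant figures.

0.20842 fortnight = 2.52105e+11 μs and 0.0034284 yr = 1.08192e+11 μs.
2.52105e+11 − 1.08192e+11 ≈ 1.439e+11 μs.

1.439e+11 μs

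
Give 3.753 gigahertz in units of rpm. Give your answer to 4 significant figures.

1 GHz = 6.00000 × 10^10 rpm.
Thus 3.753 × 6.00000 × 10^10 ≈ 2.252 × 10^11 rpm.

2.252 × 10^11 rpm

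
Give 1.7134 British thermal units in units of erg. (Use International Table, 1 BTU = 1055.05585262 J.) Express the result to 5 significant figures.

1.8077e+10 erg

1 BTU = 1.05506e+10 ergs.
Then 1.7134 × 1.05506e+10 ≈ 1.8077e+10 erg.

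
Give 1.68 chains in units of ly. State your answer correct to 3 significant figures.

1 chain = 2.12635 × 10^-15 light-years.
Thus 1.68 × 2.12635 × 10^-15 ≈ 3.57 × 10^-15 ly.

3.57 × 10^-15 light-years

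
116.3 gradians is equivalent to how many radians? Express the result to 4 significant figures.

1.827 rad

1 grad = 0.0157080 radians.
Thus 116.3 × 0.0157080 ≈ 1.827 rad.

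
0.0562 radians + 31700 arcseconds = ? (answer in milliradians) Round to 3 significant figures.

210 mrad

0.0562 rad = 56.2000 mrad and 31700 arcsec = 153.686 mrad.
56.2000 + 153.686 ≈ 210 mrad.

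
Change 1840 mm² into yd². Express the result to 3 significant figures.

1 square millimeter = 1.19599e-6 yd².
1840 × 1.19599e-6 ≈ 0.00220 yd².

0.00220 square yards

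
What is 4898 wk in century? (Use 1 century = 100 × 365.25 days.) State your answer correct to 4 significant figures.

1 week = 0.000191650 century.
Thus 4898 × 0.000191650 ≈ 0.9387 century.

0.9387 century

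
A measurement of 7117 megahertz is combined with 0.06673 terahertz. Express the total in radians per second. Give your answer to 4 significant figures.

4.640 × 10^11 radians per second

7117 MHz = 4.47174 × 10^10 rad/s and 0.06673 THz = 4.19277 × 10^11 rad/s.
4.47174 × 10^10 + 4.19277 × 10^11 ≈ 4.640 × 10^11 rad/s.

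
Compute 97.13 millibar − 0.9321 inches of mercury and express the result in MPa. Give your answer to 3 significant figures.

0.00656 megapascals

97.13 mbar = 0.00971300 MPa and 0.9321 inHg = 0.00315645 MPa.
0.00971300 − 0.00315645 ≈ 0.00656 MPa.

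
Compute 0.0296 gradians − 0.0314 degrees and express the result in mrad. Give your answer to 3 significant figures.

0.0296 grad = 0.464956 mrad and 0.0314 ° = 0.548033 mrad.
0.464956 − 0.548033 ≈ -0.0831 mrad.

-0.0831 mrad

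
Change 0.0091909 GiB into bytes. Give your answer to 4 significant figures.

1 gibibyte = 1.07374e+9 B.
0.0091909 × 1.07374e+9 ≈ 9.869e+6 B.

9.869e+6 bytes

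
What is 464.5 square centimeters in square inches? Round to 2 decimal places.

72.00 in²

1 square centimeter = 0.155000 in².
464.5 × 0.155000 ≈ 72.00 in².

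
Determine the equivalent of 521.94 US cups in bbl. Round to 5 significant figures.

0.77670 bbl

1 US cup = 0.00148810 oil barrels.
Thus 521.94 × 0.00148810 ≈ 0.77670 bbl.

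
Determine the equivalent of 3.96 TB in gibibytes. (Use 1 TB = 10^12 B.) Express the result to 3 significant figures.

1 terabyte = 931.323 gibibytes.
So 3.96 × 931.323 ≈ 3690 GiB.

3690 gibibytes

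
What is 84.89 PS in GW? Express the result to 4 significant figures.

1 metric horsepower = 7.35499 × 10^-7 GW.
Thus 84.89 × 7.35499 × 10^-7 ≈ 6.244 × 10^-5 GW.

6.244 × 10^-5 GW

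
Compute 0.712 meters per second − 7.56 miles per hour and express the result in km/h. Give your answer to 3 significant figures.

0.712 m/s = 2.56320 km/h and 7.56 mph = 12.1666 km/h.
2.56320 − 12.1666 ≈ -9.60 km/h.

-9.60 km/h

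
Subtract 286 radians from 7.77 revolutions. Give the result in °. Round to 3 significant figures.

7.77 rev = 2797.20 ° and 286 rad = 16386.6 °.
2797.20 − 16386.6 ≈ -13600 °.

-13600 °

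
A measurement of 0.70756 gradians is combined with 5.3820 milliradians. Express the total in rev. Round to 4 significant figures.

0.70756 grad = 0.00176890 rev and 5.3820 mrad = 0.000856572 rev.
0.00176890 + 0.000856572 ≈ 0.002625 rev.

0.002625 revolutions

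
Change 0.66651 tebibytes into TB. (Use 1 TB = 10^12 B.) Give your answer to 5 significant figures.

0.73284 terabytes

1 tebibyte = 1.099512 TB.
0.66651 × 1.099512 ≈ 0.73284 TB.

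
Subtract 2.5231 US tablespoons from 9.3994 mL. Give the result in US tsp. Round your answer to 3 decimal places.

9.3994 mL = 1.90699 US tsp and 2.5231 US tbsp = 7.56930 US tsp.
1.90699 − 7.56930 ≈ -5.662 US tsp.

-5.662 US teaspoons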